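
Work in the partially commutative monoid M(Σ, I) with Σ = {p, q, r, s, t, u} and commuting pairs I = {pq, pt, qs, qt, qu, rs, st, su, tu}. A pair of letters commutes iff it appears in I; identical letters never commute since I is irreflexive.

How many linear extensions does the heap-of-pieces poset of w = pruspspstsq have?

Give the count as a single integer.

200

drop 0:p onto floor
drop 1:r onto {0:p}
drop 2:u onto {1:r}
drop 3:s onto {0:p}
drop 4:p onto {2:u, 3:s}
drop 5:s onto {4:p}
drop 6:p onto {5:s}
drop 7:s onto {6:p}
drop 8:t onto {1:r}
drop 9:s onto {7:s}
drop 10:q onto {1:r}
ground layer = {0:p}
drop-orders for the pieces not yet dropped (sum over which currently-grounded one goes next):
  1 to go: {8} 1  {9} 1  {10} 1
  2 to go: {7,9} 1  {8,9} 2  {8,10} 2  {9,10} 2
  3 to go: {6,7,9} 1  {7,8,9} 3  {7,9,10} 3  {8,9,10} 6
  4 to go: {5,6,7,9} 1  {6,7,8,9} 4  {6,7,9,10} 4  {7,8,9,10} 12
  5 to go: {4,5,6,7,9} 1  {5,6,7,8,9} 5  {5,6,7,9,10} 5  {6,7,8,9,10} 20
  6 to go: {2,4,5,6,7,9} 1  {3,4,5,6,7,9} 1  {4,5,6,7,8,9} 6  {4,5,6,7,9,10} 6  {5,6,7,8,9,10} 30
  7 to go: {2,3,4,5,6,7,9} 2  {2,4,5,6,7,8,9} 7  {2,4,5,6,7,9,10} 7  {3,4,5,6,7,8,9} 7  {3,4,5,6,7,9,10} 7  {4,5,6,7,8,9,10} 42
  8 to go: {2,3,4,5,6,7,8,9} 16  {2,3,4,5,6,7,9,10} 16  {2,4,5,6,7,8,9,10} 56  {3,4,5,6,7,8,9,10} 56
  9 to go: {1,2,4,5,6,7,8,9,10} 56  {2,3,4,5,6,7,8,9,10} 144
  if 0:p drops first: 200 orders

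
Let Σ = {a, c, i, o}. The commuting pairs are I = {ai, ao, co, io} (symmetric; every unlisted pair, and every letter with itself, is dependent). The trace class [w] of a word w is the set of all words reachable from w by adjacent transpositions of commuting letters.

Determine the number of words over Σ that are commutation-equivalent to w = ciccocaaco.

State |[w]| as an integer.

45

#0=c has no predecessor
#1=i depends on [0:c]
#2=c depends on [1:i]
#3=c depends on [2:c]
#4=o has no predecessor
#5=c depends on [3:c]
#6=a depends on [5:c]
#7=a depends on [6:a]
#8=c depends on [7:a]
#9=o depends on [4:o]
sources: [0:c, 4:o]
N(rest) = Σ N(rest − s) over sources s of rest; N(one piece) = 1:
  size 1 → [8]=1  [9]=1
  size 2 → [4,9]=1  [7,8]=1  [8,9]=2
  size 3 → [4,8,9]=3  [6,7,8]=1  [7,8,9]=3
  size 4 → [4,7,8,9]=6  [5,6,7,8]=1  [6,7,8,9]=4
  size 5 → [3,5,6,7,8]=1  [4,6,7,8,9]=10  [5,6,7,8,9]=5
  size 6 → [2,3,5,6,7,8]=1  [3,5,6,7,8,9]=6  [4,5,6,7,8,9]=15
  size 7 → [1,2,3,5,6,7,8]=1  [2,3,5,6,7,8,9]=7  [3,4,5,6,7,8,9]=21
  size 8 → [0,1,2,3,5,6,7,8]=1  [1,2,3,5,6,7,8,9]=8  [2,3,4,5,6,7,8,9]=28
  first=0(c) contributes 36
  first=4(o) contributes 9
|[w]| = 45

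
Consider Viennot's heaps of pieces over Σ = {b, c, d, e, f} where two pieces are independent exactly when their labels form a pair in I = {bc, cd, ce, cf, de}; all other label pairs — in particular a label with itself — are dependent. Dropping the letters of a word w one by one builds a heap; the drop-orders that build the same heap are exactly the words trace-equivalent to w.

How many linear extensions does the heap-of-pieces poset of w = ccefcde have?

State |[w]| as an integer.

70

0(c) covers ∅
1(c) covers 0:c
2(e) covers ∅
3(f) covers 2:e
4(c) covers 1:c
5(d) covers 3:f
6(e) covers 3:f
floor of heap: 0:c, 2:e
completions by unplaced set U, small U first (add the entries for U minus each lowest piece of U):
  |U|=1: {4}:1  {5}:1  {6}:1
  |U|=2: {1,4}:1  {4,5}:2  {4,6}:2  {5,6}:2
  |U|=3: {0,1,4}:1  {1,4,5}:3  {1,4,6}:3  {3,5,6}:2  {4,5,6}:6
  |U|=4: {0,1,4,5}:4  {0,1,4,6}:4  {1,4,5,6}:12  {2,3,5,6}:2  {3,4,5,6}:8
  |U|=5: {0,1,4,5,6}:20  {1,3,4,5,6}:20  {2,3,4,5,6}:10
  start at 0(c): 30
  start at 2(e): 40
sum over floor = 70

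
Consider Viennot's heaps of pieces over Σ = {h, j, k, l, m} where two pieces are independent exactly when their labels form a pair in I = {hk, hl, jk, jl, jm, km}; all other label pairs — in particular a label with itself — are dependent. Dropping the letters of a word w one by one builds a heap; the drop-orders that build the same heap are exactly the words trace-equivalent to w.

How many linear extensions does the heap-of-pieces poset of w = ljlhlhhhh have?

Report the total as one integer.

0(l) covers ∅
1(j) covers ∅
2(l) covers 0:l
3(h) covers 1:j
4(l) covers 2:l
5(h) covers 3:h
6(h) covers 5:h
7(h) covers 6:h
8(h) covers 7:h
floor of heap: 0:l, 1:j
completions by unplaced set U, small U first (add the entries for U minus each lowest piece of U):
  |U|=1: {4}:1  {8}:1
  |U|=2: {2,4}:1  {4,8}:2  {7,8}:1
  |U|=3: {0,2,4}:1  {2,4,8}:3  {4,7,8}:3  {6,7,8}:1
  |U|=4: {0,2,4,8}:4  {2,4,7,8}:6  {4,6,7,8}:4  {5,6,7,8}:1
  |U|=5: {0,2,4,7,8}:10  {2,4,6,7,8}:10  {3,5,6,7,8}:1  {4,5,6,7,8}:5
  |U|=6: {0,2,4,6,7,8}:20  {1,3,5,6,7,8}:1  {2,4,5,6,7,8}:15  {3,4,5,6,7,8}:6
  |U|=7: {0,2,4,5,6,7,8}:35  {1,3,4,5,6,7,8}:7  {2,3,4,5,6,7,8}:21
  start at 0(l): 28
  start at 1(j): 56
sum over floor = 84

84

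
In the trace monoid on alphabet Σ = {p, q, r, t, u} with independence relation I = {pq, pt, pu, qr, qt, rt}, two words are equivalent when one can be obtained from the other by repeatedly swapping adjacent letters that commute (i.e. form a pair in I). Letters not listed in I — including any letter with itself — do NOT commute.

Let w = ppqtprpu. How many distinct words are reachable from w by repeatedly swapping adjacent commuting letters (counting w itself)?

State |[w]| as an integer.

72

piece 0:p — minimal
piece 1:p rests on {0:p}
piece 2:q — minimal
piece 3:t — minimal
piece 4:p rests on {1:p}
piece 5:r rests on {4:p}
piece 6:p rests on {5:r}
piece 7:u rests on {2:q, 3:t, 5:r}
minimal pieces: {0:p, 2:q, 3:t}
ways to finish when only these pieces remain (= sum over removing one remaining piece with nothing left below it):
  1 left: {6}→1  {7}→1
  2 left: {2,7}→1  {3,7}→1  {6,7}→2
  3 left: {2,3,7}→2  {2,6,7}→3  {3,6,7}→3  {5,6,7}→2
  4 left: {2,3,6,7}→8  {2,5,6,7}→5  {3,5,6,7}→5  {4,5,6,7}→2
  5 left: {1,4,5,6,7}→2  {2,3,5,6,7}→18  {2,4,5,6,7}→7  {3,4,5,6,7}→7
  6 left: {0,1,4,5,6,7}→2  {1,2,4,5,6,7}→9  {1,3,4,5,6,7}→9  {2,3,4,5,6,7}→32
  placing 0:p first → 50 extensions
  placing 2:q first → 11 extensions
  placing 3:t first → 11 extensions
total linear extensions = 72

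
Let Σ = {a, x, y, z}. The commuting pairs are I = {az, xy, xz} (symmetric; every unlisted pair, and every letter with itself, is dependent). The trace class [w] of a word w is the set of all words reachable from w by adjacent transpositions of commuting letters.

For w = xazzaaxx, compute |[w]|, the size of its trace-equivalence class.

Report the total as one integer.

0(x) covers ∅
1(a) covers 0:x
2(z) covers ∅
3(z) covers 2:z
4(a) covers 1:a
5(a) covers 4:a
6(x) covers 5:a
7(x) covers 6:x
floor of heap: 0:x, 2:z
completions by unplaced set U, small U first (add the entries for U minus each lowest piece of U):
  |U|=1: {3}:1  {7}:1
  |U|=2: {2,3}:1  {3,7}:2  {6,7}:1
  |U|=3: {2,3,7}:3  {3,6,7}:3  {5,6,7}:1
  |U|=4: {2,3,6,7}:6  {3,5,6,7}:4  {4,5,6,7}:1
  |U|=5: {1,4,5,6,7}:1  {2,3,5,6,7}:10  {3,4,5,6,7}:5
  |U|=6: {0,1,4,5,6,7}:1  {1,3,4,5,6,7}:6  {2,3,4,5,6,7}:15
  start at 0(x): 21
  start at 2(z): 7
sum over floor = 28

28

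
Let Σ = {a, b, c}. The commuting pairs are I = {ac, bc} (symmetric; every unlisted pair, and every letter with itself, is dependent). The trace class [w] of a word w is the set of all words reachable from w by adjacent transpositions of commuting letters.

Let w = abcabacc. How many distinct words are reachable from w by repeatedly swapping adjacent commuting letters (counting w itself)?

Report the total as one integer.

56

#0=a has no predecessor
#1=b depends on [0:a]
#2=c has no predecessor
#3=a depends on [1:b]
#4=b depends on [3:a]
#5=a depends on [4:b]
#6=c depends on [2:c]
#7=c depends on [6:c]
sources: [0:a, 2:c]
N(rest) = Σ N(rest − s) over sources s of rest; N(one piece) = 1:
  size 1 → [5]=1  [7]=1
  size 2 → [4,5]=1  [5,7]=2  [6,7]=1
  size 3 → [2,6,7]=1  [3,4,5]=1  [4,5,7]=3  [5,6,7]=3
  size 4 → [1,3,4,5]=1  [2,5,6,7]=4  [3,4,5,7]=4  [4,5,6,7]=6
  size 5 → [0,1,3,4,5]=1  [1,3,4,5,7]=5  [2,4,5,6,7]=10  [3,4,5,6,7]=10
  size 6 → [0,1,3,4,5,7]=6  [1,3,4,5,6,7]=15  [2,3,4,5,6,7]=20
  first=0(a) contributes 35
  first=2(c) contributes 21
|[w]| = 56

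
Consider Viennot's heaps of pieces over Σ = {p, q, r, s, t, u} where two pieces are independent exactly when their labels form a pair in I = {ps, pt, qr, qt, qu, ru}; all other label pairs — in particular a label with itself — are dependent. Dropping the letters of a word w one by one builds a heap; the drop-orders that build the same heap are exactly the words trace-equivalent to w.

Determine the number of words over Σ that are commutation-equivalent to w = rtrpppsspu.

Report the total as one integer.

15

piece 0:r — minimal
piece 1:t rests on {0:r}
piece 2:r rests on {1:t}
piece 3:p rests on {2:r}
piece 4:p rests on {3:p}
piece 5:p rests on {4:p}
piece 6:s rests on {2:r}
piece 7:s rests on {6:s}
piece 8:p rests on {5:p}
piece 9:u rests on {7:s, 8:p}
minimal pieces: {0:r}
ways to finish when only these pieces remain (= sum over removing one remaining piece with nothing left below it):
  1 left: {9}→1
  2 left: {7,9}→1  {8,9}→1
  3 left: {5,8,9}→1  {6,7,9}→1  {7,8,9}→2
  4 left: {4,5,8,9}→1  {5,7,8,9}→3  {6,7,8,9}→3
  5 left: {3,4,5,8,9}→1  {4,5,7,8,9}→4  {5,6,7,8,9}→6
  6 left: {3,4,5,7,8,9}→5  {4,5,6,7,8,9}→10
  7 left: {3,4,5,6,7,8,9}→15
  8 left: {2,3,4,5,6,7,8,9}→15
  placing 0:r first → 15 extensions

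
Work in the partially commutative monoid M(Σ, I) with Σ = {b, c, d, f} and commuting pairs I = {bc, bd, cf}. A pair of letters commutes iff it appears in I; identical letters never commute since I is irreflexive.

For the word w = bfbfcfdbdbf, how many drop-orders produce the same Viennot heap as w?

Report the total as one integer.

40

drop 0:b onto floor
drop 1:f onto {0:b}
drop 2:b onto {1:f}
drop 3:f onto {2:b}
drop 4:c onto floor
drop 5:f onto {3:f}
drop 6:d onto {4:c, 5:f}
drop 7:b onto {5:f}
drop 8:d onto {6:d}
drop 9:b onto {7:b}
drop 10:f onto {8:d, 9:b}
ground layer = {0:b, 4:c}
drop-orders for the pieces not yet dropped (sum over which currently-grounded one goes next):
  1 to go: {10} 1
  2 to go: {8,10} 1  {9,10} 1
  3 to go: {6,8,10} 1  {7,9,10} 1  {8,9,10} 2
  4 to go: {4,6,8,10} 1  {6,8,9,10} 3  {7,8,9,10} 3
  5 to go: {4,6,8,9,10} 4  {6,7,8,9,10} 6
  6 to go: {4,6,7,8,9,10} 10  {5,6,7,8,9,10} 6
  7 to go: {3,5,6,7,8,9,10} 6  {4,5,6,7,8,9,10} 16
  8 to go: {2,3,5,6,7,8,9,10} 6  {3,4,5,6,7,8,9,10} 22
  9 to go: {1,2,3,5,6,7,8,9,10} 6  {2,3,4,5,6,7,8,9,10} 28
  if 0:b drops first: 34 orders
  if 4:c drops first: 6 orders
heap linearizations: 40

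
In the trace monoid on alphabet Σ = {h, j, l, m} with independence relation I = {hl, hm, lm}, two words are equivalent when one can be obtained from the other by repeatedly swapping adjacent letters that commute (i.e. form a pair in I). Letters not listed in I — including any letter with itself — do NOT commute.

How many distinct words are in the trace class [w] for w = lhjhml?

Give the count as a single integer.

#0=l has no predecessor
#1=h has no predecessor
#2=j depends on [0:l, 1:h]
#3=h depends on [2:j]
#4=m depends on [2:j]
#5=l depends on [2:j]
sources: [0:l, 1:h]
N(rest) = Σ N(rest − s) over sources s of rest; N(one piece) = 1:
  size 1 → [3]=1  [4]=1  [5]=1
  size 2 → [3,4]=2  [3,5]=2  [4,5]=2
  size 3 → [3,4,5]=6
  size 4 → [2,3,4,5]=6
  first=0(l) contributes 6
  first=1(h) contributes 6
|[w]| = 12

12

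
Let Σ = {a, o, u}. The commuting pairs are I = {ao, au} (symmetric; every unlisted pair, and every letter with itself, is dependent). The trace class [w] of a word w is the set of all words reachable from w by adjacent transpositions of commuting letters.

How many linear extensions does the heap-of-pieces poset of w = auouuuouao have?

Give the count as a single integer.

drop 0:a onto floor
drop 1:u onto floor
drop 2:o onto {1:u}
drop 3:u onto {2:o}
drop 4:u onto {3:u}
drop 5:u onto {4:u}
drop 6:o onto {5:u}
drop 7:u onto {6:o}
drop 8:a onto {0:a}
drop 9:o onto {7:u}
ground layer = {0:a, 1:u}
drop-orders for the pieces not yet dropped (sum over which currently-grounded one goes next):
  1 to go: {8} 1  {9} 1
  2 to go: {0,8} 1  {7,9} 1  {8,9} 2
  3 to go: {0,8,9} 3  {6,7,9} 1  {7,8,9} 3
  4 to go: {0,7,8,9} 6  {5,6,7,9} 1  {6,7,8,9} 4
  5 to go: {0,6,7,8,9} 10  {4,5,6,7,9} 1  {5,6,7,8,9} 5
  6 to go: {0,5,6,7,8,9} 15  {3,4,5,6,7,9} 1  {4,5,6,7,8,9} 6
  7 to go: {0,4,5,6,7,8,9} 21  {2,3,4,5,6,7,9} 1  {3,4,5,6,7,8,9} 7
  8 to go: {0,3,4,5,6,7,8,9} 28  {1,2,3,4,5,6,7,9} 1  {2,3,4,5,6,7,8,9} 8
  if 0:a drops first: 9 orders
  if 1:u drops first: 36 orders
heap linearizations: 45

45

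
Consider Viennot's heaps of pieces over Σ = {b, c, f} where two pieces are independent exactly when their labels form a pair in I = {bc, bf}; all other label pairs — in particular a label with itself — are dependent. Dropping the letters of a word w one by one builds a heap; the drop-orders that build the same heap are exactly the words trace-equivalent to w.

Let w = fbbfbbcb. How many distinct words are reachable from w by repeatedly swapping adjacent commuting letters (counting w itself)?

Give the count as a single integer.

56

piece 0:f — minimal
piece 1:b — minimal
piece 2:b rests on {1:b}
piece 3:f rests on {0:f}
piece 4:b rests on {2:b}
piece 5:b rests on {4:b}
piece 6:c rests on {3:f}
piece 7:b rests on {5:b}
minimal pieces: {0:f, 1:b}
ways to finish when only these pieces remain (= sum over removing one remaining piece with nothing left below it):
  1 left: {6}→1  {7}→1
  2 left: {3,6}→1  {5,7}→1  {6,7}→2
  3 left: {0,3,6}→1  {3,6,7}→3  {4,5,7}→1  {5,6,7}→3
  4 left: {0,3,6,7}→4  {2,4,5,7}→1  {3,5,6,7}→6  {4,5,6,7}→4
  5 left: {0,3,5,6,7}→10  {1,2,4,5,7}→1  {2,4,5,6,7}→5  {3,4,5,6,7}→10
  6 left: {0,3,4,5,6,7}→20  {1,2,4,5,6,7}→6  {2,3,4,5,6,7}→15
  placing 0:f first → 21 extensions
  placing 1:b first → 35 extensions
total linear extensions = 56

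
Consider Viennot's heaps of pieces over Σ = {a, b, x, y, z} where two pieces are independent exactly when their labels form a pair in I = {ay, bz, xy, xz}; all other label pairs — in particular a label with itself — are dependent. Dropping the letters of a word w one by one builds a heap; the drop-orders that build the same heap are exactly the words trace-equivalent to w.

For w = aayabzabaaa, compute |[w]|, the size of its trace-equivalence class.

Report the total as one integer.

#0=a has no predecessor
#1=a depends on [0:a]
#2=y has no predecessor
#3=a depends on [1:a]
#4=b depends on [2:y, 3:a]
#5=z depends on [2:y, 3:a]
#6=a depends on [4:b, 5:z]
#7=b depends on [6:a]
#8=a depends on [7:b]
#9=a depends on [8:a]
#10=a depends on [9:a]
sources: [0:a, 2:y]
N(rest) = Σ N(rest − s) over sources s of rest; N(one piece) = 1:
  size 1 → [10]=1
  size 2 → [9,10]=1
  size 3 → [8,9,10]=1
  size 4 → [7,8,9,10]=1
  size 5 → [6,7,8,9,10]=1
  size 6 → [4,6,7,8,9,10]=1  [5,6,7,8,9,10]=1
  size 7 → [4,5,6,7,8,9,10]=2
  size 8 → [2,4,5,6,7,8,9,10]=2  [3,4,5,6,7,8,9,10]=2
  size 9 → [1,3,4,5,6,7,8,9,10]=2  [2,3,4,5,6,7,8,9,10]=4
  first=0(a) contributes 6
  first=2(y) contributes 2
|[w]| = 8

8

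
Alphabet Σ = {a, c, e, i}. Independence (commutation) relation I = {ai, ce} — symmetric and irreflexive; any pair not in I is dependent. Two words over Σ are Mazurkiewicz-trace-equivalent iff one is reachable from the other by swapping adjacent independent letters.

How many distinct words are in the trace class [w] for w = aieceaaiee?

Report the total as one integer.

0(a) covers ∅
1(i) covers ∅
2(e) covers 0:a, 1:i
3(c) covers 0:a, 1:i
4(e) covers 2:e
5(a) covers 3:c, 4:e
6(a) covers 5:a
7(i) covers 3:c, 4:e
8(e) covers 6:a, 7:i
9(e) covers 8:e
floor of heap: 0:a, 1:i
completions by unplaced set U, small U first (add the entries for U minus each lowest piece of U):
  |U|=1: {9}:1
  |U|=2: {8,9}:1
  |U|=3: {6,8,9}:1  {7,8,9}:1
  |U|=4: {5,6,8,9}:1  {6,7,8,9}:2
  |U|=5: {5,6,7,8,9}:3
  |U|=6: {3,5,6,7,8,9}:3  {4,5,6,7,8,9}:3
  |U|=7: {2,4,5,6,7,8,9}:3  {3,4,5,6,7,8,9}:6
  |U|=8: {2,3,4,5,6,7,8,9}:9
  start at 0(a): 9
  start at 1(i): 9
sum over floor = 18

18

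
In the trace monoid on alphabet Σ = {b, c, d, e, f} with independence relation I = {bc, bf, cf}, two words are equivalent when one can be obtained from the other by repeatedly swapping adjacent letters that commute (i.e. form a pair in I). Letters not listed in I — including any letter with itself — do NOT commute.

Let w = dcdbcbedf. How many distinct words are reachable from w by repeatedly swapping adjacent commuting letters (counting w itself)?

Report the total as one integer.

3

piece 0:d — minimal
piece 1:c rests on {0:d}
piece 2:d rests on {1:c}
piece 3:b rests on {2:d}
piece 4:c rests on {2:d}
piece 5:b rests on {3:b}
piece 6:e rests on {4:c, 5:b}
piece 7:d rests on {6:e}
piece 8:f rests on {7:d}
minimal pieces: {0:d}
ways to finish when only these pieces remain (= sum over removing one remaining piece with nothing left below it):
  1 left: {8}→1
  2 left: {7,8}→1
  3 left: {6,7,8}→1
  4 left: {4,6,7,8}→1  {5,6,7,8}→1
  5 left: {3,5,6,7,8}→1  {4,5,6,7,8}→2
  6 left: {3,4,5,6,7,8}→3
  7 left: {2,3,4,5,6,7,8}→3
  placing 0:d first → 3 extensions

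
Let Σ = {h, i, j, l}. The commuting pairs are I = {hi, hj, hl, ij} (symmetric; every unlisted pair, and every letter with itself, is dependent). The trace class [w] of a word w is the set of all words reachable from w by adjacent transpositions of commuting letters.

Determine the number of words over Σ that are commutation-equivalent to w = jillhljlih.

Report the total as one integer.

90

#0=j has no predecessor
#1=i has no predecessor
#2=l depends on [0:j, 1:i]
#3=l depends on [2:l]
#4=h has no predecessor
#5=l depends on [3:l]
#6=j depends on [5:l]
#7=l depends on [6:j]
#8=i depends on [7:l]
#9=h depends on [4:h]
sources: [0:j, 1:i, 4:h]
N(rest) = Σ N(rest − s) over sources s of rest; N(one piece) = 1:
  size 1 → [8]=1  [9]=1
  size 2 → [4,9]=1  [7,8]=1  [8,9]=2
  size 3 → [4,8,9]=3  [6,7,8]=1  [7,8,9]=3
  size 4 → [4,7,8,9]=6  [5,6,7,8]=1  [6,7,8,9]=4
  size 5 → [3,5,6,7,8]=1  [4,6,7,8,9]=10  [5,6,7,8,9]=5
  size 6 → [2,3,5,6,7,8]=1  [3,5,6,7,8,9]=6  [4,5,6,7,8,9]=15
  size 7 → [0,2,3,5,6,7,8]=1  [1,2,3,5,6,7,8]=1  [2,3,5,6,7,8,9]=7  [3,4,5,6,7,8,9]=21
  size 8 → [0,1,2,3,5,6,7,8]=2  [0,2,3,5,6,7,8,9]=8  [1,2,3,5,6,7,8,9]=8  [2,3,4,5,6,7,8,9]=28
  first=0(j) contributes 36
  first=1(i) contributes 36
  first=4(h) contributes 18
|[w]| = 90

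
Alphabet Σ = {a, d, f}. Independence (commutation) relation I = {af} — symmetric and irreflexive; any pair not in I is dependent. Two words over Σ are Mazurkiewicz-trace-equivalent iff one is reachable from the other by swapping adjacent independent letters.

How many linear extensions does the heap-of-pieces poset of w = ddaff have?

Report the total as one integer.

drop 0:d onto floor
drop 1:d onto {0:d}
drop 2:a onto {1:d}
drop 3:f onto {1:d}
drop 4:f onto {3:f}
ground layer = {0:d}
drop-orders for the pieces not yet dropped (sum over which currently-grounded one goes next):
  1 to go: {2} 1  {4} 1
  2 to go: {2,4} 2  {3,4} 1
  3 to go: {2,3,4} 3
  if 0:d drops first: 3 orders

3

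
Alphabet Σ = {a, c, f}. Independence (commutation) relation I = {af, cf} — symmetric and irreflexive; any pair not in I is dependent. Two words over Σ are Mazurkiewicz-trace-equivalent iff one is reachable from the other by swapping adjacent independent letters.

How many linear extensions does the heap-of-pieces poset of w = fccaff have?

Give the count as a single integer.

20

#0=f has no predecessor
#1=c has no predecessor
#2=c depends on [1:c]
#3=a depends on [2:c]
#4=f depends on [0:f]
#5=f depends on [4:f]
sources: [0:f, 1:c]
N(rest) = Σ N(rest − s) over sources s of rest; N(one piece) = 1:
  size 1 → [3]=1  [5]=1
  size 2 → [2,3]=1  [3,5]=2  [4,5]=1
  size 3 → [0,4,5]=1  [1,2,3]=1  [2,3,5]=3  [3,4,5]=3
  size 4 → [0,3,4,5]=4  [1,2,3,5]=4  [2,3,4,5]=6
  first=0(f) contributes 10
  first=1(c) contributes 10
|[w]| = 20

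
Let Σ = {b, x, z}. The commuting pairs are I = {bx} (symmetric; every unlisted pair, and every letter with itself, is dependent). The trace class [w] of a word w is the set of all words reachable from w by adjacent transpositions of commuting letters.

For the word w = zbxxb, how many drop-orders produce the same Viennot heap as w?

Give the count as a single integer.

6

piece 0:z — minimal
piece 1:b rests on {0:z}
piece 2:x rests on {0:z}
piece 3:x rests on {2:x}
piece 4:b rests on {1:b}
minimal pieces: {0:z}
ways to finish when only these pieces remain (= sum over removing one remaining piece with nothing left below it):
  1 left: {3}→1  {4}→1
  2 left: {1,4}→1  {2,3}→1  {3,4}→2
  3 left: {1,3,4}→3  {2,3,4}→3
  placing 0:z first → 6 extensions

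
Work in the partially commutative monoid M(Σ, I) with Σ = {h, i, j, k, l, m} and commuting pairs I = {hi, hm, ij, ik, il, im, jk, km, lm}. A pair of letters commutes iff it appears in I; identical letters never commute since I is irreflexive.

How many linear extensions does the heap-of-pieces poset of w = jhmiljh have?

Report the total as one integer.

21

drop 0:j onto floor
drop 1:h onto {0:j}
drop 2:m onto {0:j}
drop 3:i onto floor
drop 4:l onto {1:h}
drop 5:j onto {2:m, 4:l}
drop 6:h onto {5:j}
ground layer = {0:j, 3:i}
drop-orders for the pieces not yet dropped (sum over which currently-grounded one goes next):
  1 to go: {3} 1  {6} 1
  2 to go: {3,6} 2  {5,6} 1
  3 to go: {2,5,6} 1  {3,5,6} 3  {4,5,6} 1
  4 to go: {1,4,5,6} 1  {2,3,5,6} 4  {2,4,5,6} 2  {3,4,5,6} 4
  5 to go: {1,2,4,5,6} 3  {1,3,4,5,6} 5  {2,3,4,5,6} 10
  if 0:j drops first: 18 orders
  if 3:i drops first: 3 orders
heap linearizations: 21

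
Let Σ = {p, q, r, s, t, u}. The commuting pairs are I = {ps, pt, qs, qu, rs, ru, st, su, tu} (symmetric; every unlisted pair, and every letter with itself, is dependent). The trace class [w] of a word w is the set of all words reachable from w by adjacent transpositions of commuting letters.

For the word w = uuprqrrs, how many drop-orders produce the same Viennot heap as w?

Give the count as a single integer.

drop 0:u onto floor
drop 1:u onto {0:u}
drop 2:p onto {1:u}
drop 3:r onto {2:p}
drop 4:q onto {3:r}
drop 5:r onto {4:q}
drop 6:r onto {5:r}
drop 7:s onto floor
ground layer = {0:u, 7:s}
drop-orders for the pieces not yet dropped (sum over which currently-grounded one goes next):
  1 to go: {6} 1  {7} 1
  2 to go: {5,6} 1  {6,7} 2
  3 to go: {4,5,6} 1  {5,6,7} 3
  4 to go: {3,4,5,6} 1  {4,5,6,7} 4
  5 to go: {2,3,4,5,6} 1  {3,4,5,6,7} 5
  6 to go: {1,2,3,4,5,6} 1  {2,3,4,5,6,7} 6
  if 0:u drops first: 7 orders
  if 7:s drops first: 1 orders
heap linearizations: 8

8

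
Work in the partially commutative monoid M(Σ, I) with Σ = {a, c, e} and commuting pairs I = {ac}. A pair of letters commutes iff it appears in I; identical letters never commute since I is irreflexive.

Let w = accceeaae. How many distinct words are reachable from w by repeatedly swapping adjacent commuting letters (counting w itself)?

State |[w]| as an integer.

4

drop 0:a onto floor
drop 1:c onto floor
drop 2:c onto {1:c}
drop 3:c onto {2:c}
drop 4:e onto {0:a, 3:c}
drop 5:e onto {4:e}
drop 6:a onto {5:e}
drop 7:a onto {6:a}
drop 8:e onto {7:a}
ground layer = {0:a, 1:c}
drop-orders for the pieces not yet dropped (sum over which currently-grounded one goes next):
  1 to go: {8} 1
  2 to go: {7,8} 1
  3 to go: {6,7,8} 1
  4 to go: {5,6,7,8} 1
  5 to go: {4,5,6,7,8} 1
  6 to go: {0,4,5,6,7,8} 1  {3,4,5,6,7,8} 1
  7 to go: {0,3,4,5,6,7,8} 2  {2,3,4,5,6,7,8} 1
  if 0:a drops first: 1 orders
  if 1:c drops first: 3 orders
heap linearizations: 4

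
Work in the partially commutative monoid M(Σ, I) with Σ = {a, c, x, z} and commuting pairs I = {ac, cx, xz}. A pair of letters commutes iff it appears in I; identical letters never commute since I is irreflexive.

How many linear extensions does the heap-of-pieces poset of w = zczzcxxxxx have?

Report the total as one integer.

252

drop 0:z onto floor
drop 1:c onto {0:z}
drop 2:z onto {1:c}
drop 3:z onto {2:z}
drop 4:c onto {3:z}
drop 5:x onto floor
drop 6:x onto {5:x}
drop 7:x onto {6:x}
drop 8:x onto {7:x}
drop 9:x onto {8:x}
ground layer = {0:z, 5:x}
drop-orders for the pieces not yet dropped (sum over which currently-grounded one goes next):
  1 to go: {4} 1  {9} 1
  2 to go: {3,4} 1  {4,9} 2  {8,9} 1
  3 to go: {2,3,4} 1  {3,4,9} 3  {4,8,9} 3  {7,8,9} 1
  4 to go: {1,2,3,4} 1  {2,3,4,9} 4  {3,4,8,9} 6  {4,7,8,9} 4  {6,7,8,9} 1
  5 to go: {0,1,2,3,4} 1  {1,2,3,4,9} 5  {2,3,4,8,9} 10  {3,4,7,8,9} 10  {4,6,7,8,9} 5  {5,6,7,8,9} 1
  6 to go: {0,1,2,3,4,9} 6  {1,2,3,4,8,9} 15  {2,3,4,7,8,9} 20  {3,4,6,7,8,9} 15  {4,5,6,7,8,9} 6
  7 to go: {0,1,2,3,4,8,9} 21  {1,2,3,4,7,8,9} 35  {2,3,4,6,7,8,9} 35  {3,4,5,6,7,8,9} 21
  8 to go: {0,1,2,3,4,7,8,9} 56  {1,2,3,4,6,7,8,9} 70  {2,3,4,5,6,7,8,9} 56
  if 0:z drops first: 126 orders
  if 5:x drops first: 126 orders
heap linearizations: 252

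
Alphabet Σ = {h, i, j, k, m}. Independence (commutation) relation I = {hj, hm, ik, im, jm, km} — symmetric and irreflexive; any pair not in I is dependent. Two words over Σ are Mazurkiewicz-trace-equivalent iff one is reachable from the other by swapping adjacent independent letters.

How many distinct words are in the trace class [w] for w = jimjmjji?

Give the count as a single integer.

28

drop 0:j onto floor
drop 1:i onto {0:j}
drop 2:m onto floor
drop 3:j onto {1:i}
drop 4:m onto {2:m}
drop 5:j onto {3:j}
drop 6:j onto {5:j}
drop 7:i onto {6:j}
ground layer = {0:j, 2:m}
drop-orders for the pieces not yet dropped (sum over which currently-grounded one goes next):
  1 to go: {4} 1  {7} 1
  2 to go: {2,4} 1  {4,7} 2  {6,7} 1
  3 to go: {2,4,7} 3  {4,6,7} 3  {5,6,7} 1
  4 to go: {2,4,6,7} 6  {3,5,6,7} 1  {4,5,6,7} 4
  5 to go: {1,3,5,6,7} 1  {2,4,5,6,7} 10  {3,4,5,6,7} 5
  6 to go: {0,1,3,5,6,7} 1  {1,3,4,5,6,7} 6  {2,3,4,5,6,7} 15
  if 0:j drops first: 21 orders
  if 2:m drops first: 7 orders
heap linearizations: 28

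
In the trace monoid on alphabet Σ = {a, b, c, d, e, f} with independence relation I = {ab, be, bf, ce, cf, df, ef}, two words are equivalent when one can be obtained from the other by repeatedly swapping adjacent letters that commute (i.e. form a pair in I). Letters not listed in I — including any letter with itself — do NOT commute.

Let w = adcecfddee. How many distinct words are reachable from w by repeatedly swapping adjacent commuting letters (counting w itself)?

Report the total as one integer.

#0=a has no predecessor
#1=d depends on [0:a]
#2=c depends on [1:d]
#3=e depends on [1:d]
#4=c depends on [2:c]
#5=f depends on [0:a]
#6=d depends on [3:e, 4:c]
#7=d depends on [6:d]
#8=e depends on [7:d]
#9=e depends on [8:e]
sources: [0:a]
N(rest) = Σ N(rest − s) over sources s of rest; N(one piece) = 1:
  size 1 → [5]=1  [9]=1
  size 2 → [5,9]=2  [8,9]=1
  size 3 → [5,8,9]=3  [7,8,9]=1
  size 4 → [5,7,8,9]=4  [6,7,8,9]=1
  size 5 → [3,6,7,8,9]=1  [4,6,7,8,9]=1  [5,6,7,8,9]=5
  size 6 → [2,4,6,7,8,9]=1  [3,4,6,7,8,9]=2  [3,5,6,7,8,9]=6  [4,5,6,7,8,9]=6
  size 7 → [2,3,4,6,7,8,9]=3  [2,4,5,6,7,8,9]=7  [3,4,5,6,7,8,9]=14
  size 8 → [1,2,3,4,6,7,8,9]=3  [2,3,4,5,6,7,8,9]=24
  first=0(a) contributes 27

27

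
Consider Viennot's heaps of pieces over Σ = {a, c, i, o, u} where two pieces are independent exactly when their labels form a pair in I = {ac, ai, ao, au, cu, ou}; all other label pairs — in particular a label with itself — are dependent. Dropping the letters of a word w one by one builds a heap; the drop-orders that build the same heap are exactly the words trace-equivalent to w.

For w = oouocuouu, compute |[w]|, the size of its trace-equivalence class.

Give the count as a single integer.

126

0(o) covers ∅
1(o) covers 0:o
2(u) covers ∅
3(o) covers 1:o
4(c) covers 3:o
5(u) covers 2:u
6(o) covers 4:c
7(u) covers 5:u
8(u) covers 7:u
floor of heap: 0:o, 2:u
completions by unplaced set U, small U first (add the entries for U minus each lowest piece of U):
  |U|=1: {6}:1  {8}:1
  |U|=2: {4,6}:1  {6,8}:2  {7,8}:1
  |U|=3: {3,4,6}:1  {4,6,8}:3  {5,7,8}:1  {6,7,8}:3
  |U|=4: {1,3,4,6}:1  {2,5,7,8}:1  {3,4,6,8}:4  {4,6,7,8}:6  {5,6,7,8}:4
  |U|=5: {0,1,3,4,6}:1  {1,3,4,6,8}:5  {2,5,6,7,8}:5  {3,4,6,7,8}:10  {4,5,6,7,8}:10
  |U|=6: {0,1,3,4,6,8}:6  {1,3,4,6,7,8}:15  {2,4,5,6,7,8}:15  {3,4,5,6,7,8}:20
  |U|=7: {0,1,3,4,6,7,8}:21  {1,3,4,5,6,7,8}:35  {2,3,4,5,6,7,8}:35
  start at 0(o): 70
  start at 2(u): 56
sum over floor = 126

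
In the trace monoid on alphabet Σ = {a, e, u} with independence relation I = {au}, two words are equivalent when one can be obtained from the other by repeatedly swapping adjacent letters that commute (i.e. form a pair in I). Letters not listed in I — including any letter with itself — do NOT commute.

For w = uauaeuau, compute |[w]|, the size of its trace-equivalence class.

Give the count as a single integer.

18

0(u) covers ∅
1(a) covers ∅
2(u) covers 0:u
3(a) covers 1:a
4(e) covers 2:u, 3:a
5(u) covers 4:e
6(a) covers 4:e
7(u) covers 5:u
floor of heap: 0:u, 1:a
completions by unplaced set U, small U first (add the entries for U minus each lowest piece of U):
  |U|=1: {6}:1  {7}:1
  |U|=2: {5,7}:1  {6,7}:2
  |U|=3: {5,6,7}:3
  |U|=4: {4,5,6,7}:3
  |U|=5: {2,4,5,6,7}:3  {3,4,5,6,7}:3
  |U|=6: {0,2,4,5,6,7}:3  {1,3,4,5,6,7}:3  {2,3,4,5,6,7}:6
  start at 0(u): 9
  start at 1(a): 9
sum over floor = 18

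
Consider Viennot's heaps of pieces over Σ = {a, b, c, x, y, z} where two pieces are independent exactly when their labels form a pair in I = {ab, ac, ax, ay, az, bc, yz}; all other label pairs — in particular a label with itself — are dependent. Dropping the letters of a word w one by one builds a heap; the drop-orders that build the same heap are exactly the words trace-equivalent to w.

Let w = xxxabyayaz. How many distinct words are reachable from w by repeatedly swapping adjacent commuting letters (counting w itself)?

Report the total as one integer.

360

0(x) covers ∅
1(x) covers 0:x
2(x) covers 1:x
3(a) covers ∅
4(b) covers 2:x
5(y) covers 4:b
6(a) covers 3:a
7(y) covers 5:y
8(a) covers 6:a
9(z) covers 4:b
floor of heap: 0:x, 3:a
completions by unplaced set U, small U first (add the entries for U minus each lowest piece of U):
  |U|=1: {7}:1  {8}:1  {9}:1
  |U|=2: {5,7}:1  {6,8}:1  {7,8}:2  {7,9}:2  {8,9}:2
  |U|=3: {3,6,8}:1  {5,7,8}:3  {5,7,9}:3  {6,7,8}:3  {6,8,9}:3  {7,8,9}:6
  |U|=4: {3,6,7,8}:4  {3,6,8,9}:4  {4,5,7,9}:3  {5,6,7,8}:6  {5,7,8,9}:12  {6,7,8,9}:12
  |U|=5: {2,4,5,7,9}:3  {3,5,6,7,8}:10  {3,6,7,8,9}:20  {4,5,7,8,9}:15  {5,6,7,8,9}:30
  |U|=6: {1,2,4,5,7,9}:3  {2,4,5,7,8,9}:18  {3,5,6,7,8,9}:60  {4,5,6,7,8,9}:45
  |U|=7: {0,1,2,4,5,7,9}:3  {1,2,4,5,7,8,9}:21  {2,4,5,6,7,8,9}:63  {3,4,5,6,7,8,9}:105
  |U|=8: {0,1,2,4,5,7,8,9}:24  {1,2,4,5,6,7,8,9}:84  {2,3,4,5,6,7,8,9}:168
  start at 0(x): 252
  start at 3(a): 108
sum over floor = 360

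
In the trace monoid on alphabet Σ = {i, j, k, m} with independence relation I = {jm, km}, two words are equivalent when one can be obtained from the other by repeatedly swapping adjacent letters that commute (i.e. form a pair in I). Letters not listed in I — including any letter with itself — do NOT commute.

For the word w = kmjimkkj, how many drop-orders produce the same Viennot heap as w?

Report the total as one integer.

drop 0:k onto floor
drop 1:m onto floor
drop 2:j onto {0:k}
drop 3:i onto {1:m, 2:j}
drop 4:m onto {3:i}
drop 5:k onto {3:i}
drop 6:k onto {5:k}
drop 7:j onto {6:k}
ground layer = {0:k, 1:m}
drop-orders for the pieces not yet dropped (sum over which currently-grounded one goes next):
  1 to go: {4} 1  {7} 1
  2 to go: {4,7} 2  {6,7} 1
  3 to go: {4,6,7} 3  {5,6,7} 1
  4 to go: {4,5,6,7} 4
  5 to go: {3,4,5,6,7} 4
  6 to go: {1,3,4,5,6,7} 4  {2,3,4,5,6,7} 4
  if 0:k drops first: 8 orders
  if 1:m drops first: 4 orders
heap linearizations: 12

12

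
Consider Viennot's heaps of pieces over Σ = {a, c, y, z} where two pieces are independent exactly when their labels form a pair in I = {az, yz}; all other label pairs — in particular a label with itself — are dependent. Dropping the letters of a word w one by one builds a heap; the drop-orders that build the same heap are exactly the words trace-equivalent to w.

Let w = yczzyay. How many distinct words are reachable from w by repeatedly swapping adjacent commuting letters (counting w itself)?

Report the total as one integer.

piece 0:y — minimal
piece 1:c rests on {0:y}
piece 2:z rests on {1:c}
piece 3:z rests on {2:z}
piece 4:y rests on {1:c}
piece 5:a rests on {4:y}
piece 6:y rests on {5:a}
minimal pieces: {0:y}
ways to finish when only these pieces remain (= sum over removing one remaining piece with nothing left below it):
  1 left: {3}→1  {6}→1
  2 left: {2,3}→1  {3,6}→2  {5,6}→1
  3 left: {2,3,6}→3  {3,5,6}→3  {4,5,6}→1
  4 left: {2,3,5,6}→6  {3,4,5,6}→4
  5 left: {2,3,4,5,6}→10
  placing 0:y first → 10 extensions

10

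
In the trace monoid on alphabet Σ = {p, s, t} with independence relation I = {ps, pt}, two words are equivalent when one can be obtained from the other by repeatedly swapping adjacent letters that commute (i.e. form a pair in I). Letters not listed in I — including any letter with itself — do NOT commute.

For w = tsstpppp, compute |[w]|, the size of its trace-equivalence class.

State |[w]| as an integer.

70

0(t) covers ∅
1(s) covers 0:t
2(s) covers 1:s
3(t) covers 2:s
4(p) covers ∅
5(p) covers 4:p
6(p) covers 5:p
7(p) covers 6:p
floor of heap: 0:t, 4:p
completions by unplaced set U, small U first (add the entries for U minus each lowest piece of U):
  |U|=1: {3}:1  {7}:1
  |U|=2: {2,3}:1  {3,7}:2  {6,7}:1
  |U|=3: {1,2,3}:1  {2,3,7}:3  {3,6,7}:3  {5,6,7}:1
  |U|=4: {0,1,2,3}:1  {1,2,3,7}:4  {2,3,6,7}:6  {3,5,6,7}:4  {4,5,6,7}:1
  |U|=5: {0,1,2,3,7}:5  {1,2,3,6,7}:10  {2,3,5,6,7}:10  {3,4,5,6,7}:5
  |U|=6: {0,1,2,3,6,7}:15  {1,2,3,5,6,7}:20  {2,3,4,5,6,7}:15
  start at 0(t): 35
  start at 4(p): 35
sum over floor = 70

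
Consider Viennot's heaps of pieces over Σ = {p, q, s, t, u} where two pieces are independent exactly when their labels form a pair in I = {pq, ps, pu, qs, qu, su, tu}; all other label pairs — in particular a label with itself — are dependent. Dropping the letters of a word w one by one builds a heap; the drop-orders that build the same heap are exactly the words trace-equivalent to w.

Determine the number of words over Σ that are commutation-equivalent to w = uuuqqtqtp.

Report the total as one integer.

84

#0=u has no predecessor
#1=u depends on [0:u]
#2=u depends on [1:u]
#3=q has no predecessor
#4=q depends on [3:q]
#5=t depends on [4:q]
#6=q depends on [5:t]
#7=t depends on [6:q]
#8=p depends on [7:t]
sources: [0:u, 3:q]
N(rest) = Σ N(rest − s) over sources s of rest; N(one piece) = 1:
  size 1 → [2]=1  [8]=1
  size 2 → [1,2]=1  [2,8]=2  [7,8]=1
  size 3 → [0,1,2]=1  [1,2,8]=3  [2,7,8]=3  [6,7,8]=1
  size 4 → [0,1,2,8]=4  [1,2,7,8]=6  [2,6,7,8]=4  [5,6,7,8]=1
  size 5 → [0,1,2,7,8]=10  [1,2,6,7,8]=10  [2,5,6,7,8]=5  [4,5,6,7,8]=1
  size 6 → [0,1,2,6,7,8]=20  [1,2,5,6,7,8]=15  [2,4,5,6,7,8]=6  [3,4,5,6,7,8]=1
  size 7 → [0,1,2,5,6,7,8]=35  [1,2,4,5,6,7,8]=21  [2,3,4,5,6,7,8]=7
  first=0(u) contributes 28
  first=3(q) contributes 56
|[w]| = 84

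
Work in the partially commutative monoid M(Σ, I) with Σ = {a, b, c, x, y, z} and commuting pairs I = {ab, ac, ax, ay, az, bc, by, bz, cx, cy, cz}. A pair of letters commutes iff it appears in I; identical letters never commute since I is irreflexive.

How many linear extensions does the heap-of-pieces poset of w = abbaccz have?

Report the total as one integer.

drop 0:a onto floor
drop 1:b onto floor
drop 2:b onto {1:b}
drop 3:a onto {0:a}
drop 4:c onto floor
drop 5:c onto {4:c}
drop 6:z onto floor
ground layer = {0:a, 1:b, 4:c, 6:z}
drop-orders for the pieces not yet dropped (sum over which currently-grounded one goes next):
  1 to go: {2} 1  {3} 1  {5} 1  {6} 1
  2 to go: {0,3} 1  {1,2} 1  {2,3} 2  {2,5} 2  {2,6} 2  {3,5} 2  {3,6} 2  {4,5} 1  {5,6} 2
  3 to go: {0,2,3} 3  {0,3,5} 3  {0,3,6} 3  {1,2,3} 3  {1,2,5} 3  {1,2,6} 3  {2,3,5} 6  {2,3,6} 6  {2,4,5} 3  {2,5,6} 6  {3,4,5} 3  {3,5,6} 6  {4,5,6} 3
  4 to go: {0,1,2,3} 6  {0,2,3,5} 12  {0,2,3,6} 12  {0,3,4,5} 6  {0,3,5,6} 12  {1,2,3,5} 12  {1,2,3,6} 12  {1,2,4,5} 6  {1,2,5,6} 12  {2,3,4,5} 12  {2,3,5,6} 24  {2,4,5,6} 12  {3,4,5,6} 12
  5 to go: {0,1,2,3,5} 30  {0,1,2,3,6} 30  {0,2,3,4,5} 30  {0,2,3,5,6} 60  {0,3,4,5,6} 30  {1,2,3,4,5} 30  {1,2,3,5,6} 60  {1,2,4,5,6} 30  {2,3,4,5,6} 60
  if 0:a drops first: 180 orders
  if 1:b drops first: 180 orders
  if 4:c drops first: 180 orders
  if 6:z drops first: 90 orders
heap linearizations: 630

630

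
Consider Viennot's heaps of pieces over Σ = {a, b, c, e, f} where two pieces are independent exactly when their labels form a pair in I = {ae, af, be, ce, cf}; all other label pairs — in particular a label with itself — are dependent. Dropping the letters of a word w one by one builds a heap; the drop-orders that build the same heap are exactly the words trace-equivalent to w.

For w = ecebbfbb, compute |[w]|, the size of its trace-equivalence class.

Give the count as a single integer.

10

piece 0:e — minimal
piece 1:c — minimal
piece 2:e rests on {0:e}
piece 3:b rests on {1:c}
piece 4:b rests on {3:b}
piece 5:f rests on {2:e, 4:b}
piece 6:b rests on {5:f}
piece 7:b rests on {6:b}
minimal pieces: {0:e, 1:c}
ways to finish when only these pieces remain (= sum over removing one remaining piece with nothing left below it):
  1 left: {7}→1
  2 left: {6,7}→1
  3 left: {5,6,7}→1
  4 left: {2,5,6,7}→1  {4,5,6,7}→1
  5 left: {0,2,5,6,7}→1  {2,4,5,6,7}→2  {3,4,5,6,7}→1
  6 left: {0,2,4,5,6,7}→3  {1,3,4,5,6,7}→1  {2,3,4,5,6,7}→3
  placing 0:e first → 4 extensions
  placing 1:c first → 6 extensions
total linear extensions = 10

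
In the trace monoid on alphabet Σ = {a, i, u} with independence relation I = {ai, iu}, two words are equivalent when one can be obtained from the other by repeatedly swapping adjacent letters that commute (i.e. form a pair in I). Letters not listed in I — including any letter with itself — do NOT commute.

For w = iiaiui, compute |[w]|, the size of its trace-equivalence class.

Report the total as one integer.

#0=i has no predecessor
#1=i depends on [0:i]
#2=a has no predecessor
#3=i depends on [1:i]
#4=u depends on [2:a]
#5=i depends on [3:i]
sources: [0:i, 2:a]
N(rest) = Σ N(rest − s) over sources s of rest; N(one piece) = 1:
  size 1 → [4]=1  [5]=1
  size 2 → [2,4]=1  [3,5]=1  [4,5]=2
  size 3 → [1,3,5]=1  [2,4,5]=3  [3,4,5]=3
  size 4 → [0,1,3,5]=1  [1,3,4,5]=4  [2,3,4,5]=6
  first=0(i) contributes 10
  first=2(a) contributes 5
|[w]| = 15

15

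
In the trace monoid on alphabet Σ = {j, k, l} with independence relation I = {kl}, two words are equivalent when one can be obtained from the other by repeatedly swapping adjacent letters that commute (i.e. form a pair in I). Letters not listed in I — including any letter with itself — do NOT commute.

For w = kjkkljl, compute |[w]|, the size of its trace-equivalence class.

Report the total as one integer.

3

0(k) covers ∅
1(j) covers 0:k
2(k) covers 1:j
3(k) covers 2:k
4(l) covers 1:j
5(j) covers 3:k, 4:l
6(l) covers 5:j
floor of heap: 0:k
completions by unplaced set U, small U first (add the entries for U minus each lowest piece of U):
  |U|=1: {6}:1
  |U|=2: {5,6}:1
  |U|=3: {3,5,6}:1  {4,5,6}:1
  |U|=4: {2,3,5,6}:1  {3,4,5,6}:2
  |U|=5: {2,3,4,5,6}:3
  start at 0(k): 3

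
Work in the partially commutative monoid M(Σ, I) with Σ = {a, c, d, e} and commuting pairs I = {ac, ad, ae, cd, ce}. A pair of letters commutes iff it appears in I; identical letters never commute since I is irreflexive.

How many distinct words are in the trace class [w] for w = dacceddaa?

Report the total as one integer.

1260

#0=d has no predecessor
#1=a has no predecessor
#2=c has no predecessor
#3=c depends on [2:c]
#4=e depends on [0:d]
#5=d depends on [4:e]
#6=d depends on [5:d]
#7=a depends on [1:a]
#8=a depends on [7:a]
sources: [0:d, 1:a, 2:c]
N(rest) = Σ N(rest − s) over sources s of rest; N(one piece) = 1:
  size 1 → [3]=1  [6]=1  [8]=1
  size 2 → [2,3]=1  [3,6]=2  [3,8]=2  [5,6]=1  [6,8]=2  [7,8]=1
  size 3 → [1,7,8]=1  [2,3,6]=3  [2,3,8]=3  [3,5,6]=3  [3,6,8]=6  [3,7,8]=3  [4,5,6]=1  [5,6,8]=3  [6,7,8]=3
  size 4 → [0,4,5,6]=1  [1,3,7,8]=4  [1,6,7,8]=4  [2,3,5,6]=6  [2,3,6,8]=12  [2,3,7,8]=6  [3,4,5,6]=4  [3,5,6,8]=12  [3,6,7,8]=12  [4,5,6,8]=4  [5,6,7,8]=6
  size 5 → [0,3,4,5,6]=5  [0,4,5,6,8]=5  [1,2,3,7,8]=10  [1,3,6,7,8]=20  [1,5,6,7,8]=10  [2,3,4,5,6]=10  [2,3,5,6,8]=30  [2,3,6,7,8]=30  [3,4,5,6,8]=20  [3,5,6,7,8]=30  [4,5,6,7,8]=10
  size 6 → [0,2,3,4,5,6]=15  [0,3,4,5,6,8]=30  [0,4,5,6,7,8]=15  [1,2,3,6,7,8]=60  [1,3,5,6,7,8]=60  [1,4,5,6,7,8]=20  [2,3,4,5,6,8]=60  [2,3,5,6,7,8]=90  [3,4,5,6,7,8]=60
  size 7 → [0,1,4,5,6,7,8]=35  [0,2,3,4,5,6,8]=105  [0,3,4,5,6,7,8]=105  [1,2,3,5,6,7,8]=210  [1,3,4,5,6,7,8]=140  [2,3,4,5,6,7,8]=210
  first=0(d) contributes 560
  first=1(a) contributes 420
  first=2(c) contributes 280
|[w]| = 1260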